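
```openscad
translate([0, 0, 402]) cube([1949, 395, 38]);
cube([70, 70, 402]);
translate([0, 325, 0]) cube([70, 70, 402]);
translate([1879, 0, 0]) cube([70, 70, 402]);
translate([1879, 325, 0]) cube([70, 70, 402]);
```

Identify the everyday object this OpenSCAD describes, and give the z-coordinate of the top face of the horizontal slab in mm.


A bench. The seat-top height is 440 mm.

A long slab on four corner posts — a bench. The slab sits at z = 402 with thickness 38, so the top is 402 + 38 = 440 mm.


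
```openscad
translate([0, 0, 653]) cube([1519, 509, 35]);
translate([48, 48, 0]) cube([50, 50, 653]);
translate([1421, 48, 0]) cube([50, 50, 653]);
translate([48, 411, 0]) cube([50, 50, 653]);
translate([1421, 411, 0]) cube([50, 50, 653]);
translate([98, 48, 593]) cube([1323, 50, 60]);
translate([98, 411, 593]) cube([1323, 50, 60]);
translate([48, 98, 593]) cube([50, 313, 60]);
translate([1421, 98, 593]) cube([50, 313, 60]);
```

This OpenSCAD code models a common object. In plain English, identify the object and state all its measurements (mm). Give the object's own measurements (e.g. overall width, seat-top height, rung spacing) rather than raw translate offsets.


A rectangular dining table. The top is 1519×509×35 mm with its upper surface at z = 688 mm. It stands on four 50×50 mm square legs, each inset 48 mm from the nearest pair of top edges, running from the floor to the underside of the top. Four apron rails, 50 mm thick and 60 mm tall, run between adjacent legs with their top edges flush with the underside of the top and their outer faces flush with the legs' outer faces.


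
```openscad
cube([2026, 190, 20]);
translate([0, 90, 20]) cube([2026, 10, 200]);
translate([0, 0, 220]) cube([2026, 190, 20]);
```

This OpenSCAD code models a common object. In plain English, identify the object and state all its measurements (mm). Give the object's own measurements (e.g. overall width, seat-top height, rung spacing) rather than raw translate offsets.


An I-beam lying along x, 2026 mm long. Overall section height 240 mm. Two flanges 190 mm wide (y) and 20 mm thick, one on the floor and one at the top; a web 10 mm thick runs between them, centred on the flange width.


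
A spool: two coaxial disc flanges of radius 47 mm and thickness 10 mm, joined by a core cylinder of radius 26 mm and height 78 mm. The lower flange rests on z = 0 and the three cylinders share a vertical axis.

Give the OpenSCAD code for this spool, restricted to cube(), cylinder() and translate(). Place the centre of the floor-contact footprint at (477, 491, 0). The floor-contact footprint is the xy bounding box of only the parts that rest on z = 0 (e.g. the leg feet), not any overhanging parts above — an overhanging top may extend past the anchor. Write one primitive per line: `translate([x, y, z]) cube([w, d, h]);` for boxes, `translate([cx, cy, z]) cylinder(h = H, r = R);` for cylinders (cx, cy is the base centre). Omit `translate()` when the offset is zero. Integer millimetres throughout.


translate([477, 491, 0]) cylinder(h = 10, r = 47);
translate([477, 491, 10]) cylinder(h = 78, r = 26);
translate([477, 491, 88]) cylinder(h = 10, r = 47);


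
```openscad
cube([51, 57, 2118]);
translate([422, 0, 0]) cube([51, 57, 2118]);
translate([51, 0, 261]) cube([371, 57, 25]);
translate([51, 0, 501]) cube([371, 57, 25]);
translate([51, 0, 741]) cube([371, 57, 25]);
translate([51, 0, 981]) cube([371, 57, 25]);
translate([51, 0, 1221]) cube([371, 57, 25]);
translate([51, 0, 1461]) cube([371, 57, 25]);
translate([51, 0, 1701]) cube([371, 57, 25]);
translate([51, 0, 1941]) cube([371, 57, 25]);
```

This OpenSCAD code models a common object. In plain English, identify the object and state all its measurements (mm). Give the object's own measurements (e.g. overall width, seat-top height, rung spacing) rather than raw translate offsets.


A straight ladder. Two 51×57 mm vertical rails, 2118 mm tall, stand 473 mm apart (outside-to-outside) with their front faces coplanar on the −y side. 8 rungs, each 57 mm deep and 25 mm tall, span between the inner faces of the rails, front faces flush with the rails. The lowest rung's underside is at z = 261 mm and rungs are spaced 240 mm apart (underside to underside).


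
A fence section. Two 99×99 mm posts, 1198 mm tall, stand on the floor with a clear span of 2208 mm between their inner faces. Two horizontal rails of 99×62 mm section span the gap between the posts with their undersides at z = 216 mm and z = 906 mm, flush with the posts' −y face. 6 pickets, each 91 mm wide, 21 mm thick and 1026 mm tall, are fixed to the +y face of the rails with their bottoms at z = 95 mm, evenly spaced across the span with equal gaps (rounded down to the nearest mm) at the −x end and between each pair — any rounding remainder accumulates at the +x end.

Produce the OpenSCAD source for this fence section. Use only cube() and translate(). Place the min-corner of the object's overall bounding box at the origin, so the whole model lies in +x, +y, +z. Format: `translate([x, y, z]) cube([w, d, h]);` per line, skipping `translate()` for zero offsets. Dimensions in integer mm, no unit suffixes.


cube([99, 99, 1198]);
translate([2307, 0, 0]) cube([99, 99, 1198]);
translate([99, 0, 216]) cube([2208, 99, 62]);
translate([99, 0, 906]) cube([2208, 99, 62]);
translate([336, 99, 95]) cube([91, 21, 1026]);
translate([664, 99, 95]) cube([91, 21, 1026]);
translate([992, 99, 95]) cube([91, 21, 1026]);
translate([1320, 99, 95]) cube([91, 21, 1026]);
translate([1648, 99, 95]) cube([91, 21, 1026]);
translate([1976, 99, 95]) cube([91, 21, 1026]);


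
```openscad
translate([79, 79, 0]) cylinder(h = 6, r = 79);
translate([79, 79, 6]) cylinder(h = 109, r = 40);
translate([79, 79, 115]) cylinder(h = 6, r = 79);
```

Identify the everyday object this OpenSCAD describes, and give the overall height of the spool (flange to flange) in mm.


A spool. The overall height is 121 mm.

Three coaxial cylinders, large–small–large — a spool. Two 6 mm flanges and a 109 mm core give 6 + 109 + 6 = 121 mm.


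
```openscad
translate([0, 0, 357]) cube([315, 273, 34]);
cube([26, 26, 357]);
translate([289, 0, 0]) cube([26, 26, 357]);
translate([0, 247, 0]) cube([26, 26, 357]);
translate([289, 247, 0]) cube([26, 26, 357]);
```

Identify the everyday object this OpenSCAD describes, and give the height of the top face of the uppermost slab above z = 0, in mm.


A stool. The seat height is 391 mm.

A 315×273×34 slab at z = 357 on four corner posts — a stool. The seat top is 357 + 34 = 391 mm.


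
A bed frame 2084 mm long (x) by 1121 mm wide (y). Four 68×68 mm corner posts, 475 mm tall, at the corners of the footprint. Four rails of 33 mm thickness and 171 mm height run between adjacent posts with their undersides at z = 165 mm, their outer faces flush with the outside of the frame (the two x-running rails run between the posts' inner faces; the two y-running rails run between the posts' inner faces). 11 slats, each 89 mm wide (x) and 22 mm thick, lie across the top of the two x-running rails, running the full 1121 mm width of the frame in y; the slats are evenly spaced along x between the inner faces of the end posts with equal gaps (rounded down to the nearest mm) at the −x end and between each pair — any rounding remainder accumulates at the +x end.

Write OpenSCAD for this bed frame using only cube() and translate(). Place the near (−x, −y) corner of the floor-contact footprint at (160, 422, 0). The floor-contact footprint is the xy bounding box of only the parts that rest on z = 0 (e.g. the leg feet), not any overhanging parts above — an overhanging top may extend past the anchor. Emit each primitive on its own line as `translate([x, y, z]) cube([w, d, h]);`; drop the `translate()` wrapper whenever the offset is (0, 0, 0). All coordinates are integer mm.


// slat z = rail_z + rail_h = 165 + 171 = 336
// slat gap = ⌊(1948 − 11·89) / 12⌋ = 80
translate([160, 422, 0]) cube([68, 68, 475]);
translate([160, 1475, 0]) cube([68, 68, 475]);
translate([2176, 422, 0]) cube([68, 68, 475]);
translate([2176, 1475, 0]) cube([68, 68, 475]);
translate([228, 422, 165]) cube([1948, 33, 171]);
translate([228, 1510, 165]) cube([1948, 33, 171]);
translate([160, 490, 165]) cube([33, 985, 171]);
translate([2211, 490, 165]) cube([33, 985, 171]);
translate([308, 422, 336]) cube([89, 1121, 22]);
translate([477, 422, 336]) cube([89, 1121, 22]);
translate([646, 422, 336]) cube([89, 1121, 22]);
translate([815, 422, 336]) cube([89, 1121, 22]);
translate([984, 422, 336]) cube([89, 1121, 22]);
translate([1153, 422, 336]) cube([89, 1121, 22]);
translate([1322, 422, 336]) cube([89, 1121, 22]);
translate([1491, 422, 336]) cube([89, 1121, 22]);
translate([1660, 422, 336]) cube([89, 1121, 22]);
translate([1829, 422, 336]) cube([89, 1121, 22]);
translate([1998, 422, 336]) cube([89, 1121, 22]);


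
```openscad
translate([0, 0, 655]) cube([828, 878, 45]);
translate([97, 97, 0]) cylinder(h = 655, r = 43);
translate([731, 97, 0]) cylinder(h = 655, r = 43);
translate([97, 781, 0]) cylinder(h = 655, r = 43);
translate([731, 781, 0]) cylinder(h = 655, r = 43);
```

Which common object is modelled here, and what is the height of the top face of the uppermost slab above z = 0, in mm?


A table. The table height is 700 mm.

A 828×878×45 slab sits at z = 655 on four Ø86 mm round legs — a table. The top surface is at 655 + 45 = 700 mm.


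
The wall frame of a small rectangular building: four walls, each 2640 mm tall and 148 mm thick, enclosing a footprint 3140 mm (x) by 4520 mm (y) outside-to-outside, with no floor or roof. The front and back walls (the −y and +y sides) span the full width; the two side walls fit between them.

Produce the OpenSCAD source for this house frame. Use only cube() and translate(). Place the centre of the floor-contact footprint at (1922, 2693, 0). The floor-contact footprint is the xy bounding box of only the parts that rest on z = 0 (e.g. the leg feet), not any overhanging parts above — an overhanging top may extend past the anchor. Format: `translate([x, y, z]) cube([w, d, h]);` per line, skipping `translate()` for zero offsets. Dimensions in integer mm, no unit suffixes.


translate([352, 433, 0]) cube([3140, 148, 2640]);
translate([352, 4805, 0]) cube([3140, 148, 2640]);
translate([352, 581, 0]) cube([148, 4224, 2640]);
translate([3344, 581, 0]) cube([148, 4224, 2640]);


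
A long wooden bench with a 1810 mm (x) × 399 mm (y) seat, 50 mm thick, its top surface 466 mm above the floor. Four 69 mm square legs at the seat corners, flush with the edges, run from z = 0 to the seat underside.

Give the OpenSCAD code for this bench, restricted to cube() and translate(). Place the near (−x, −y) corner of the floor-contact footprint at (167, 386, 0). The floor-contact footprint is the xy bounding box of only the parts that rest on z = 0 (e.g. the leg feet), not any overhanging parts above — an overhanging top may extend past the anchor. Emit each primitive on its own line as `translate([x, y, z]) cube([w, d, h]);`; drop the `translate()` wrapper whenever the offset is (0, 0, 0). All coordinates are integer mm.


translate([167, 386, 416]) cube([1810, 399, 50]);
translate([167, 386, 0]) cube([69, 69, 416]);
translate([167, 716, 0]) cube([69, 69, 416]);
translate([1908, 386, 0]) cube([69, 69, 416]);
translate([1908, 716, 0]) cube([69, 69, 416]);


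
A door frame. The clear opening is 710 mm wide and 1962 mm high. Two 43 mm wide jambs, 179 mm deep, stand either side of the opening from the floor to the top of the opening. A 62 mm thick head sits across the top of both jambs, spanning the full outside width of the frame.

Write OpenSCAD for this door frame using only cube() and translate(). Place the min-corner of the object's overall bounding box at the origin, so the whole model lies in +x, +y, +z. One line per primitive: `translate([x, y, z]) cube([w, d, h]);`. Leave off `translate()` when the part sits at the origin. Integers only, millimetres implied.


cube([43, 179, 1962]);
translate([753, 0, 0]) cube([43, 179, 1962]);
translate([0, 0, 1962]) cube([796, 179, 62]);


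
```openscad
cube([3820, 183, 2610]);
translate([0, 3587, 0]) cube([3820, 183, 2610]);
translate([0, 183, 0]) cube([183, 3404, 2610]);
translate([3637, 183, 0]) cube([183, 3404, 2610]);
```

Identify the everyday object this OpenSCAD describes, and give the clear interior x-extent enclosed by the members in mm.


A house (or room) frame. The interior width is 3454 mm.

Four 2610 mm walls enclosing a rectangle with no floor or roof — a room or house frame. Outside width is 3820 mm and wall thickness is 183 mm, so the interior width is 3820 − 2 × 183 = 3454 mm.


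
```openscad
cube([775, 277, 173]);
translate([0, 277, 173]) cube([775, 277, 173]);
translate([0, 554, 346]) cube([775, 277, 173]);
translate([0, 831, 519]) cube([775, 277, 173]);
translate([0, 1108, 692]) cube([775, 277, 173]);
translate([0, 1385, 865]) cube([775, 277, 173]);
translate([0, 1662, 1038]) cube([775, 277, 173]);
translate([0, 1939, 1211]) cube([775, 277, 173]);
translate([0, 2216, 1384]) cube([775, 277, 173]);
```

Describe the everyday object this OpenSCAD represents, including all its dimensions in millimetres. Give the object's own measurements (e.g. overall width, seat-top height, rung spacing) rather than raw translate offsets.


A straight staircase of 9 solid steps. Each step is 775 mm wide (x), 277 mm deep (y, the going) and 173 mm tall (the rise). The first step rests on the floor; each subsequent step sits one going further in +y and one rise higher in +z, directly behind and above the previous step with no overlap.


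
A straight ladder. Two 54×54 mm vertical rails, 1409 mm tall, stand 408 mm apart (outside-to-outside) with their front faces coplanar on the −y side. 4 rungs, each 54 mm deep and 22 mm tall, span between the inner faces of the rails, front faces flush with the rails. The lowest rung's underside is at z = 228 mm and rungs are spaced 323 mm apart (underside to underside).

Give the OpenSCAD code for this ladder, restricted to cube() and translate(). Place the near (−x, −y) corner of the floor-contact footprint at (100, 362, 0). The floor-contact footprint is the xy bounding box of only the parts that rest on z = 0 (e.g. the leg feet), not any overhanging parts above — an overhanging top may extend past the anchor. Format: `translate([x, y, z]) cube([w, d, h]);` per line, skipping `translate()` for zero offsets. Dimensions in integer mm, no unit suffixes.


translate([100, 362, 0]) cube([54, 54, 1409]);
translate([454, 362, 0]) cube([54, 54, 1409]);
translate([154, 362, 228]) cube([300, 54, 22]);
translate([154, 362, 551]) cube([300, 54, 22]);
translate([154, 362, 874]) cube([300, 54, 22]);
translate([154, 362, 1197]) cube([300, 54, 22]);


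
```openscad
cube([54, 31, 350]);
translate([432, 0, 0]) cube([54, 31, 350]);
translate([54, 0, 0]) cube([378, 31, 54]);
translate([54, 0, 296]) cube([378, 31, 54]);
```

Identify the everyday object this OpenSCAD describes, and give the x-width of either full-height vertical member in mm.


A picture frame. The border width is 54 mm.

Four thin pieces enclosing a rectangular opening — a picture frame. The two full-height stiles are 350 mm tall; the top rail sits at z = 296 and is 54 mm tall, so the border above the opening is 350 − 296 = 54 mm, matching the stile x-width.


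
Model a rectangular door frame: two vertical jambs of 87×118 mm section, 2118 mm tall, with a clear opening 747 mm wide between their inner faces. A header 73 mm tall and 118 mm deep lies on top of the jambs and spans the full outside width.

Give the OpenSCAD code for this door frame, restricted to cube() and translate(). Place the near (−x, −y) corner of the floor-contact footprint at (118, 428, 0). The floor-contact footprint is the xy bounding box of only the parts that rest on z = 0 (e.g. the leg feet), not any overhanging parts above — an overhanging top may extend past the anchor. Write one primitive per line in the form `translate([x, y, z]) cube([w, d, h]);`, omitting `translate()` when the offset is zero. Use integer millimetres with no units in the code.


translate([118, 428, 0]) cube([87, 118, 2118]);
translate([952, 428, 0]) cube([87, 118, 2118]);
translate([118, 428, 2118]) cube([921, 118, 73]);


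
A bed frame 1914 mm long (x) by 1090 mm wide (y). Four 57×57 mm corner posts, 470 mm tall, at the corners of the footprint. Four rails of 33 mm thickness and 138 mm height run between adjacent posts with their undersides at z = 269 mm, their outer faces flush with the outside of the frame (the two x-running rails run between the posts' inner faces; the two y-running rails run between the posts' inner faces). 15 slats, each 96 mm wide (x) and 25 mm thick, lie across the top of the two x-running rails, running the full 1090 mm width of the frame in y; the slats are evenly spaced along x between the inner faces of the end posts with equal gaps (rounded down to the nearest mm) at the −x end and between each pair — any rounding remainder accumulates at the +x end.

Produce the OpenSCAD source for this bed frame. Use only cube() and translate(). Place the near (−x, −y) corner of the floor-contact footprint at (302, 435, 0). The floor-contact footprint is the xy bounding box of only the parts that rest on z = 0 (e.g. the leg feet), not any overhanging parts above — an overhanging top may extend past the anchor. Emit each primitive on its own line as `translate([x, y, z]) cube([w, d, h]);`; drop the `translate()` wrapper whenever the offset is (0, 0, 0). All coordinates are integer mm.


translate([302, 435, 0]) cube([57, 57, 470]);
translate([302, 1468, 0]) cube([57, 57, 470]);
translate([2159, 435, 0]) cube([57, 57, 470]);
translate([2159, 1468, 0]) cube([57, 57, 470]);
translate([359, 435, 269]) cube([1800, 33, 138]);
translate([359, 1492, 269]) cube([1800, 33, 138]);
translate([302, 492, 269]) cube([33, 976, 138]);
translate([2183, 492, 269]) cube([33, 976, 138]);
translate([381, 435, 407]) cube([96, 1090, 25]);
translate([499, 435, 407]) cube([96, 1090, 25]);
translate([617, 435, 407]) cube([96, 1090, 25]);
translate([735, 435, 407]) cube([96, 1090, 25]);
translate([853, 435, 407]) cube([96, 1090, 25]);
translate([971, 435, 407]) cube([96, 1090, 25]);
translate([1089, 435, 407]) cube([96, 1090, 25]);
translate([1207, 435, 407]) cube([96, 1090, 25]);
translate([1325, 435, 407]) cube([96, 1090, 25]);
translate([1443, 435, 407]) cube([96, 1090, 25]);
translate([1561, 435, 407]) cube([96, 1090, 25]);
translate([1679, 435, 407]) cube([96, 1090, 25]);
translate([1797, 435, 407]) cube([96, 1090, 25]);
translate([1915, 435, 407]) cube([96, 1090, 25]);
translate([2033, 435, 407]) cube([96, 1090, 25]);


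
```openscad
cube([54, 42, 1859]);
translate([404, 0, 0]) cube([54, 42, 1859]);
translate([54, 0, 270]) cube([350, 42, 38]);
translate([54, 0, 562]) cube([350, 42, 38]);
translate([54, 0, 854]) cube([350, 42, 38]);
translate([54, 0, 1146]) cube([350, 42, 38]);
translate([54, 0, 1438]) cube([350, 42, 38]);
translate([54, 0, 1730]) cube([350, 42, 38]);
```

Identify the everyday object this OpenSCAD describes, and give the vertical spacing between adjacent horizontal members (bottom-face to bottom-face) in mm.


A ladder. The rung spacing is 292 mm.

Two tall 54×42 posts with 6 short bars between them — a ladder. Adjacent rungs sit at z = 270 and z = 562, so the spacing is 562 − 270 = 292 mm.


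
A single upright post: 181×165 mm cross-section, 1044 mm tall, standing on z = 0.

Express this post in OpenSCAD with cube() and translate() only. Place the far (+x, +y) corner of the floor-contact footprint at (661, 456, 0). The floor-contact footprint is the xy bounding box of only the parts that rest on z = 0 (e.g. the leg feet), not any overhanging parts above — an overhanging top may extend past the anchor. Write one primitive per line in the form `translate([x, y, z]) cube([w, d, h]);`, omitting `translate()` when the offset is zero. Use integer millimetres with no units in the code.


translate([480, 291, 0]) cube([181, 165, 1044]);


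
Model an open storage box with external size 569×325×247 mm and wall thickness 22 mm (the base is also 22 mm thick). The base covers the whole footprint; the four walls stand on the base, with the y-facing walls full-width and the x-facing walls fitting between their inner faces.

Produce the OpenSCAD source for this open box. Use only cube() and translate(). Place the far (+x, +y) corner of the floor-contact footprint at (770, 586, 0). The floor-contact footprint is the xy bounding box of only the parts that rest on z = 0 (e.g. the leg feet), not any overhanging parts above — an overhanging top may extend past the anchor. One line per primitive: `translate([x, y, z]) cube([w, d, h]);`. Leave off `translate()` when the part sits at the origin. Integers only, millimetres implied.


translate([201, 261, 0]) cube([569, 325, 22]);
translate([201, 261, 22]) cube([569, 22, 225]);
translate([201, 564, 22]) cube([569, 22, 225]);
translate([201, 283, 22]) cube([22, 281, 225]);
translate([748, 283, 22]) cube([22, 281, 225]);


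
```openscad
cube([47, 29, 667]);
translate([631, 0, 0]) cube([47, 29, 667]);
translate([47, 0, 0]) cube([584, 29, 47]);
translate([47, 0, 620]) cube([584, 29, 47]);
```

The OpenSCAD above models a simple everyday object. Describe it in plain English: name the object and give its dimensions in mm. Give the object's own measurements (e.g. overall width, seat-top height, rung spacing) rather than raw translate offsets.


A rectangular picture frame lying in the x–z plane (depth along y). The opening is 584 mm wide (x) by 573 mm tall (z), surrounded by a border 47 mm wide on all four sides. The frame is 29 mm deep and is made of two full-height vertical stiles with two horizontal rails fitted between them.


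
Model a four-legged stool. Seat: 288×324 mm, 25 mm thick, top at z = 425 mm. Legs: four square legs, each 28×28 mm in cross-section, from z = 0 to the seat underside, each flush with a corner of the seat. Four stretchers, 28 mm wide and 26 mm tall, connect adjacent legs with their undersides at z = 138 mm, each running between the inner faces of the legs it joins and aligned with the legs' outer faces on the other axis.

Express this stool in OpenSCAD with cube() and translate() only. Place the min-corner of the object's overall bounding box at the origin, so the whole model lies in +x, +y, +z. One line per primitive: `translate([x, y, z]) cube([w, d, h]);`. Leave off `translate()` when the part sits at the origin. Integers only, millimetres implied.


translate([0, 0, 400]) cube([288, 324, 25]);
cube([28, 28, 400]);
translate([260, 0, 0]) cube([28, 28, 400]);
translate([0, 296, 0]) cube([28, 28, 400]);
translate([260, 296, 0]) cube([28, 28, 400]);
translate([28, 0, 138]) cube([232, 28, 26]);
translate([28, 296, 138]) cube([232, 28, 26]);
translate([0, 28, 138]) cube([28, 268, 26]);
translate([260, 28, 138]) cube([28, 268, 26]);


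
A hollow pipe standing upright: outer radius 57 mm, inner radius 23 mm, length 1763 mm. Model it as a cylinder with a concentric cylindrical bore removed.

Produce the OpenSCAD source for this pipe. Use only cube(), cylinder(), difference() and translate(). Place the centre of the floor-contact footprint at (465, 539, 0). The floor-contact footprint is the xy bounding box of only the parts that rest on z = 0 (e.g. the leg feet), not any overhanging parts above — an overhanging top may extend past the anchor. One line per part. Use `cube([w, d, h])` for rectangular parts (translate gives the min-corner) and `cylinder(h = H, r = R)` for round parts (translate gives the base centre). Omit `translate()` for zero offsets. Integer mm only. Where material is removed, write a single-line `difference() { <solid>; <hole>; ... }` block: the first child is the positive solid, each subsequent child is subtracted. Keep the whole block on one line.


difference() { translate([465, 539, 0]) cylinder(h = 1763, r = 57); translate([465, 539, 0]) cylinder(h = 1763, r = 23); }


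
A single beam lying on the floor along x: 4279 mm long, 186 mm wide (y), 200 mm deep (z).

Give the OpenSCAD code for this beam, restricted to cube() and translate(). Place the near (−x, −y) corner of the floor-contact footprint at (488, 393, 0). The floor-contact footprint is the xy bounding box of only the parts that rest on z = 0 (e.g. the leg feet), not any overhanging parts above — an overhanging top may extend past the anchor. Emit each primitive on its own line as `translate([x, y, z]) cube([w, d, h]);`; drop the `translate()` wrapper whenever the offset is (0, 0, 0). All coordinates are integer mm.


translate([488, 393, 0]) cube([4279, 186, 200]);


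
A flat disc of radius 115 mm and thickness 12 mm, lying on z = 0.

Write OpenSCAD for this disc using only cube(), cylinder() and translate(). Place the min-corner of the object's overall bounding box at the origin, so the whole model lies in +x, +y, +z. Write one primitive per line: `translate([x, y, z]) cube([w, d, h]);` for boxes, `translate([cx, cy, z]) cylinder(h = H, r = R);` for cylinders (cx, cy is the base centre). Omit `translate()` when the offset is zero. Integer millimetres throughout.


translate([115, 115, 0]) cylinder(h = 12, r = 115);


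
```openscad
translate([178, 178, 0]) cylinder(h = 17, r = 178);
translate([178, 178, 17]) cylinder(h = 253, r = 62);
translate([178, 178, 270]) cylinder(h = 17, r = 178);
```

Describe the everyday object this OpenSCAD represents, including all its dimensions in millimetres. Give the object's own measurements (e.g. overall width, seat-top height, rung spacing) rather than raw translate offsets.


A spool: two coaxial disc flanges of radius 178 mm and thickness 17 mm, joined by a core cylinder of radius 62 mm and height 253 mm. The lower flange rests on z = 0 and the three cylinders share a vertical axis.


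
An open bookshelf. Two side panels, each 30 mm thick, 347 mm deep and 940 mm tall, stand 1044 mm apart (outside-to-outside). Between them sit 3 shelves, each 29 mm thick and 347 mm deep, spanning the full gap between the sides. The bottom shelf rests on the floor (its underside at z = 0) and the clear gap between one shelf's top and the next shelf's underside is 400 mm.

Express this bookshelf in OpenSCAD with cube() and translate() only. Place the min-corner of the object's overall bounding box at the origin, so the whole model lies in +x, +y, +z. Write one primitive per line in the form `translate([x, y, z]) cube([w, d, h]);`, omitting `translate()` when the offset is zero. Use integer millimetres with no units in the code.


cube([30, 347, 940]);
translate([1014, 0, 0]) cube([30, 347, 940]);
translate([30, 0, 0]) cube([984, 347, 29]);
translate([30, 0, 429]) cube([984, 347, 29]);
translate([30, 0, 858]) cube([984, 347, 29]);


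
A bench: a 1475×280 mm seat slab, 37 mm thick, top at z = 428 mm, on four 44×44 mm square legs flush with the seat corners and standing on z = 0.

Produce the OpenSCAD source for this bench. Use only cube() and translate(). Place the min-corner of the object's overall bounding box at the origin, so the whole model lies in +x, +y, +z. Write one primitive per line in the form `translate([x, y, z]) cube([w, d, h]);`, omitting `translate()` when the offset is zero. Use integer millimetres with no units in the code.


translate([0, 0, 391]) cube([1475, 280, 37]);
cube([44, 44, 391]);
translate([0, 236, 0]) cube([44, 44, 391]);
translate([1431, 0, 0]) cube([44, 44, 391]);
translate([1431, 236, 0]) cube([44, 44, 391]);


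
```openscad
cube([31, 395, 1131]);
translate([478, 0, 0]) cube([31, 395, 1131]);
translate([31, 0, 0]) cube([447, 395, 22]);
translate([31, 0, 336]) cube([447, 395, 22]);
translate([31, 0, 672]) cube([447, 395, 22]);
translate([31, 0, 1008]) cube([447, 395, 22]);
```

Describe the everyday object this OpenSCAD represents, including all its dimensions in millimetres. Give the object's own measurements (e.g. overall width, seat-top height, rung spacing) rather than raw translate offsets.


An open bookshelf. Two side panels, each 31 mm thick, 395 mm deep and 1131 mm tall, stand 509 mm apart (outside-to-outside). Between them sit 4 shelves, each 22 mm thick and 395 mm deep, spanning the full gap between the sides. The bottom shelf rests on the floor (its underside at z = 0) and the clear gap between one shelf's top and the next shelf's underside is 314 mm.


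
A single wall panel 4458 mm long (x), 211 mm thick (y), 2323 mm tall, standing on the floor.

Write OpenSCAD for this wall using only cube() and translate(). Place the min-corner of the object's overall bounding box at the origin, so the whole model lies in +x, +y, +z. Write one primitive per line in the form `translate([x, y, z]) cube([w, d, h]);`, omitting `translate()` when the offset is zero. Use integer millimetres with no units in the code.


cube([4458, 211, 2323]);


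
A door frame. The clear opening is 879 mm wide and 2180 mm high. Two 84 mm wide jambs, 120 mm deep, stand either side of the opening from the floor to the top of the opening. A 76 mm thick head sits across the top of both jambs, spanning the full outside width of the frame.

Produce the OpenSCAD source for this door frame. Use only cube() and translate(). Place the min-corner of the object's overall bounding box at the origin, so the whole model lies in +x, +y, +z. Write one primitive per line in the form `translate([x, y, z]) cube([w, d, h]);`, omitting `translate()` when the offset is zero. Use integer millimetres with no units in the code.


cube([84, 120, 2180]);
translate([963, 0, 0]) cube([84, 120, 2180]);
translate([0, 0, 2180]) cube([1047, 120, 76]);


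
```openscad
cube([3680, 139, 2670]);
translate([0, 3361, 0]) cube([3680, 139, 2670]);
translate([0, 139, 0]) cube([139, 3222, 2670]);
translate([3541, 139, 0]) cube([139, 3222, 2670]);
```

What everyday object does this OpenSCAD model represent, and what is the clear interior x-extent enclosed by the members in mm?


A house (or room) frame. The interior width is 3402 mm.

Four 2670 mm walls enclosing a rectangle with no floor or roof — a room or house frame. Outside width is 3680 mm and wall thickness is 139 mm, so the interior width is 3680 − 2 × 139 = 3402 mm.


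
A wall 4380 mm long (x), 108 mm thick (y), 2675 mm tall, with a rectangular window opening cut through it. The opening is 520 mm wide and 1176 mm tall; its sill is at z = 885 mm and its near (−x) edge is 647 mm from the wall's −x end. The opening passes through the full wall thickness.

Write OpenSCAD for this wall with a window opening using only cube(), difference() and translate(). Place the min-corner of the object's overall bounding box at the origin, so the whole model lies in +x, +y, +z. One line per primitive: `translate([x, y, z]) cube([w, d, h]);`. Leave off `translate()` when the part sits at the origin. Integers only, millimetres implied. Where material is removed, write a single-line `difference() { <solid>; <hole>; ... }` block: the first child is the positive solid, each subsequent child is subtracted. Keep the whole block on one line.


difference() { cube([4380, 108, 2675]); translate([647, 0, 885]) cube([520, 108, 1176]); }


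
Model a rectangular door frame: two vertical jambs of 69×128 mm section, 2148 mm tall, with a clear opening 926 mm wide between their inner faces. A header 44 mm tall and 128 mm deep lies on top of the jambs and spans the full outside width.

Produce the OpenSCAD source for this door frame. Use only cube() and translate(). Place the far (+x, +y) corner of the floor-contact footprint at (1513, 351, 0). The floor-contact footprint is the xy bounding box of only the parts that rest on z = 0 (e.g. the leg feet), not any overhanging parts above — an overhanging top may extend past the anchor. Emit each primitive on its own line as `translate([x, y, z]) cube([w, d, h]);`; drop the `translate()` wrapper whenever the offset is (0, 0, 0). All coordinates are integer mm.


translate([449, 223, 0]) cube([69, 128, 2148]);
translate([1444, 223, 0]) cube([69, 128, 2148]);
translate([449, 223, 2148]) cube([1064, 128, 44]);


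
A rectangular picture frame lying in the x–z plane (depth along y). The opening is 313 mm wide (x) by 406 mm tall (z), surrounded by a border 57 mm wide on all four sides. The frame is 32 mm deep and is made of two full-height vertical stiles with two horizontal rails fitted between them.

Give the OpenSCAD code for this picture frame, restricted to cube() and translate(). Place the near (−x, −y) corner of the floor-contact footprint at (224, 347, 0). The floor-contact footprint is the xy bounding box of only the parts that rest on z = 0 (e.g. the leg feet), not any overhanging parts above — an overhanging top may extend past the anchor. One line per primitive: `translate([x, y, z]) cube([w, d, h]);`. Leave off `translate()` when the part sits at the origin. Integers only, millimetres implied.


translate([224, 347, 0]) cube([57, 32, 520]);
translate([594, 347, 0]) cube([57, 32, 520]);
translate([281, 347, 0]) cube([313, 32, 57]);
translate([281, 347, 463]) cube([313, 32, 57]);


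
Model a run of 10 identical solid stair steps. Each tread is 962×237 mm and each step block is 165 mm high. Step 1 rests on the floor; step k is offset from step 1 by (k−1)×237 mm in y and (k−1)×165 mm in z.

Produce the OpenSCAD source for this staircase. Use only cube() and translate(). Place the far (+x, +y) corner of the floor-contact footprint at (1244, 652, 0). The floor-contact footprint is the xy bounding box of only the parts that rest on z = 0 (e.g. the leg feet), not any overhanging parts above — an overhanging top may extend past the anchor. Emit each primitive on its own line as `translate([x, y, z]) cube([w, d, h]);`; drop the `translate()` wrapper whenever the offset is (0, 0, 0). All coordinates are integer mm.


translate([282, 415, 0]) cube([962, 237, 165]);
translate([282, 652, 165]) cube([962, 237, 165]);
translate([282, 889, 330]) cube([962, 237, 165]);
translate([282, 1126, 495]) cube([962, 237, 165]);
translate([282, 1363, 660]) cube([962, 237, 165]);
translate([282, 1600, 825]) cube([962, 237, 165]);
translate([282, 1837, 990]) cube([962, 237, 165]);
translate([282, 2074, 1155]) cube([962, 237, 165]);
translate([282, 2311, 1320]) cube([962, 237, 165]);
translate([282, 2548, 1485]) cube([962, 237, 165]);


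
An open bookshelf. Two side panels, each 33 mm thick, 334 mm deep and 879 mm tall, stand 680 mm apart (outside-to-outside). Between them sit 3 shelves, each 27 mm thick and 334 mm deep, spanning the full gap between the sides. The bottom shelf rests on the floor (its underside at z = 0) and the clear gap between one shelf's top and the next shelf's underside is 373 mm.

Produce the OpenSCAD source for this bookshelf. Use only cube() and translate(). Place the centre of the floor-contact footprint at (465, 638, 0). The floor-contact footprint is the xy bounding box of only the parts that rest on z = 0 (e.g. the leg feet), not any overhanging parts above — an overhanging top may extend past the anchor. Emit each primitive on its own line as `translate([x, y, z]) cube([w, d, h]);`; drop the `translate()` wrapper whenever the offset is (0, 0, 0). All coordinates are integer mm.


translate([125, 471, 0]) cube([33, 334, 879]);
translate([772, 471, 0]) cube([33, 334, 879]);
translate([158, 471, 0]) cube([614, 334, 27]);
translate([158, 471, 400]) cube([614, 334, 27]);
translate([158, 471, 800]) cube([614, 334, 27]);


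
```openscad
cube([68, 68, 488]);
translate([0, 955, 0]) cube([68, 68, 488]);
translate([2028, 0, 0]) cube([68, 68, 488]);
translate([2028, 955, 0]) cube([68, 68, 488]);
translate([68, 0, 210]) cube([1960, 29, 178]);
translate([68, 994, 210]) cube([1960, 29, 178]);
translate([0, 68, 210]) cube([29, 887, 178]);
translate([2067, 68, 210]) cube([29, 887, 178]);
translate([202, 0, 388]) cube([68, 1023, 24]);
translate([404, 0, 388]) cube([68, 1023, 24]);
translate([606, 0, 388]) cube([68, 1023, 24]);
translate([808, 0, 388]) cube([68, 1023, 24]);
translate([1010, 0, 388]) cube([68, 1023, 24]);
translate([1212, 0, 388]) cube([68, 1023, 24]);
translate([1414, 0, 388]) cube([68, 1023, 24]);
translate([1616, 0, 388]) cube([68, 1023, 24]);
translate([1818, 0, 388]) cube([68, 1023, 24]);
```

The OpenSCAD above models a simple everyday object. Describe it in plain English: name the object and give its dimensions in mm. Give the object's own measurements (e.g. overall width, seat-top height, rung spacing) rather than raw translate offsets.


A bed frame 2096 mm long (x) by 1023 mm wide (y). Four 68×68 mm corner posts, 488 mm tall, at the corners of the footprint. Four rails of 29 mm thickness and 178 mm height run between adjacent posts with their undersides at z = 210 mm, their outer faces flush with the outside of the frame (the two x-running rails run between the posts' inner faces; the two y-running rails run between the posts' inner faces). 9 slats, each 68 mm wide (x) and 24 mm thick, lie across the top of the two x-running rails, running the full 1023 mm width of the frame in y; along x they sit between the end posts with a 134 mm gap after the −x posts and between neighbouring slats, leaving 142 mm before the +x posts.


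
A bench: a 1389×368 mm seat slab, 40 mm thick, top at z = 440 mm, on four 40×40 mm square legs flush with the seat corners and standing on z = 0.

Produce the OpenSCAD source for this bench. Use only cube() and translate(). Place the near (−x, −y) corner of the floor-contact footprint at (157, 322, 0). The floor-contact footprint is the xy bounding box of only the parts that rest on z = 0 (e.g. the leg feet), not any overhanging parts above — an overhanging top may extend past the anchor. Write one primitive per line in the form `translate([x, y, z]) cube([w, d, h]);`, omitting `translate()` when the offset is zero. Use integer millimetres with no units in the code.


translate([157, 322, 400]) cube([1389, 368, 40]);
translate([157, 322, 0]) cube([40, 40, 400]);
translate([157, 650, 0]) cube([40, 40, 400]);
translate([1506, 322, 0]) cube([40, 40, 400]);
translate([1506, 650, 0]) cube([40, 40, 400]);


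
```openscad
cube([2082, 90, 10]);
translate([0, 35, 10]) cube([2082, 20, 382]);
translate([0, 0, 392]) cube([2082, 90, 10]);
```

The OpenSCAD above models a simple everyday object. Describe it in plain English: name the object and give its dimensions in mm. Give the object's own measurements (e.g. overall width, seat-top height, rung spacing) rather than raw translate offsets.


An I-beam lying along x, 2082 mm long. Overall section height 402 mm. Two flanges 90 mm wide (y) and 10 mm thick, one on the floor and one at the top; a web 20 mm thick runs between them, centred on the flange width.


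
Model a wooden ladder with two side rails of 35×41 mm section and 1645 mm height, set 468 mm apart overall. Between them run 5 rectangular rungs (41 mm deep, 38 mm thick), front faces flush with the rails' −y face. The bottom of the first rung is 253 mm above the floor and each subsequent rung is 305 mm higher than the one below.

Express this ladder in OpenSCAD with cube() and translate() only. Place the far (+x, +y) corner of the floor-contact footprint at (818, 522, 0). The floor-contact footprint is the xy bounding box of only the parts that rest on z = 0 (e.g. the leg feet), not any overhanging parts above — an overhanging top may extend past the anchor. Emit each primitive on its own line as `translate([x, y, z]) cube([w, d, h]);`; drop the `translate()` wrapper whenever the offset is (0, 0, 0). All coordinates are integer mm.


// rung span = 468 - 2*35 = 398
// rung[k] z = 253 + k*305
translate([350, 481, 0]) cube([35, 41, 1645]);
translate([783, 481, 0]) cube([35, 41, 1645]);
translate([385, 481, 253]) cube([398, 41, 38]);
translate([385, 481, 558]) cube([398, 41, 38]);
translate([385, 481, 863]) cube([398, 41, 38]);
translate([385, 481, 1168]) cube([398, 41, 38]);
translate([385, 481, 1473]) cube([398, 41, 38]);


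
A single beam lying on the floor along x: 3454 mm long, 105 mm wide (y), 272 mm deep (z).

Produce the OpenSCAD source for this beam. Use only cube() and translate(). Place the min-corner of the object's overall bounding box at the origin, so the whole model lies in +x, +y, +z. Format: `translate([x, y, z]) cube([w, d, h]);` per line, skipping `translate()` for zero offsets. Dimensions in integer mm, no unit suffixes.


cube([3454, 105, 272]);
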